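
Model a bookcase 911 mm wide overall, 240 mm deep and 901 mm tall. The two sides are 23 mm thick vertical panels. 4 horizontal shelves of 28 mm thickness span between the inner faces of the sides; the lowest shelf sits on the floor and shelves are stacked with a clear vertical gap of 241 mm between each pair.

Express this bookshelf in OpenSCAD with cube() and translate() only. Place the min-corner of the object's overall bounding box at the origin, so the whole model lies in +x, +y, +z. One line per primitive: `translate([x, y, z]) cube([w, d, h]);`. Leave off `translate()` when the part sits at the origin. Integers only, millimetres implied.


cube([23, 240, 901]);
translate([888, 0, 0]) cube([23, 240, 901]);
translate([23, 0, 0]) cube([865, 240, 28]);
translate([23, 0, 269]) cube([865, 240, 28]);
translate([23, 0, 538]) cube([865, 240, 28]);
translate([23, 0, 807]) cube([865, 240, 28]);


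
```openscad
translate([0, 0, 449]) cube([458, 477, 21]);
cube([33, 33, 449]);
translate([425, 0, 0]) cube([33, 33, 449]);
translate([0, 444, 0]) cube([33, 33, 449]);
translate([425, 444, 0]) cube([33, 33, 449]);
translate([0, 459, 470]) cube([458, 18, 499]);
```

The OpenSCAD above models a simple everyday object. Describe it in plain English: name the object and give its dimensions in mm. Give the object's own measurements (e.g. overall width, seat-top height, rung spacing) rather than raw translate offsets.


A chair. The seat is a 458×477×21 mm slab with its top at z = 470 mm, on four 33×33 mm corner legs (flush with the seat edges, standing on z = 0). A flat backrest 18 mm thick, 499 mm tall, spans the full seat width and rises from the seat top along its +y edge, rear face flush with the rear of the seat.


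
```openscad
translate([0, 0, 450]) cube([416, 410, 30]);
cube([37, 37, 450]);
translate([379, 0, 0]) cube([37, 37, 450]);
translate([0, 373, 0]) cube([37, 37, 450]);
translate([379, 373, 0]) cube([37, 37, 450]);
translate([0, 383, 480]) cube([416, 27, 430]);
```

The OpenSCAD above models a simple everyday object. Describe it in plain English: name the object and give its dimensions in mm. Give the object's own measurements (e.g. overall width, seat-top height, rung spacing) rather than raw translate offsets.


A chair. The seat is a 416×410×30 mm slab with its top at z = 480 mm, on four 37×37 mm corner legs (flush with the seat edges, standing on z = 0). A flat backrest 27 mm thick, 430 mm tall, spans the full seat width and rises from the seat top along its +y edge, rear face flush with the rear of the seat.


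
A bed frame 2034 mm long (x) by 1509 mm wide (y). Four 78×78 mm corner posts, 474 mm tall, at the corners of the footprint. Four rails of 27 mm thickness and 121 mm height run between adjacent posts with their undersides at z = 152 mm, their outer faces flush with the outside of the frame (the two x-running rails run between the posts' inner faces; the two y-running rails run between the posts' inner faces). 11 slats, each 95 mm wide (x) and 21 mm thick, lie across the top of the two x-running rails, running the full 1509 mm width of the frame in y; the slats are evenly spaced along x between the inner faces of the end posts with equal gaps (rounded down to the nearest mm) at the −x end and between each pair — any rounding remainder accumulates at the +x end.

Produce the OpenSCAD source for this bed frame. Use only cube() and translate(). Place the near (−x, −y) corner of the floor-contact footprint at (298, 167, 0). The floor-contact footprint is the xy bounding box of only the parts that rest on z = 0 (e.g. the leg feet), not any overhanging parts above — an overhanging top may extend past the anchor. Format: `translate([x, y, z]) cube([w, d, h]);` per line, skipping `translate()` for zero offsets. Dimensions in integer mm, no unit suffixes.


// slat z = rail_z + rail_h = 152 + 121 = 273
// slat gap = ⌊(1878 − 11·95) / 12⌋ = 69
translate([298, 167, 0]) cube([78, 78, 474]);
translate([298, 1598, 0]) cube([78, 78, 474]);
translate([2254, 167, 0]) cube([78, 78, 474]);
translate([2254, 1598, 0]) cube([78, 78, 474]);
translate([376, 167, 152]) cube([1878, 27, 121]);
translate([376, 1649, 152]) cube([1878, 27, 121]);
translate([298, 245, 152]) cube([27, 1353, 121]);
translate([2305, 245, 152]) cube([27, 1353, 121]);
translate([445, 167, 273]) cube([95, 1509, 21]);
translate([609, 167, 273]) cube([95, 1509, 21]);
translate([773, 167, 273]) cube([95, 1509, 21]);
translate([937, 167, 273]) cube([95, 1509, 21]);
translate([1101, 167, 273]) cube([95, 1509, 21]);
translate([1265, 167, 273]) cube([95, 1509, 21]);
translate([1429, 167, 273]) cube([95, 1509, 21]);
translate([1593, 167, 273]) cube([95, 1509, 21]);
translate([1757, 167, 273]) cube([95, 1509, 21]);
translate([1921, 167, 273]) cube([95, 1509, 21]);
translate([2085, 167, 273]) cube([95, 1509, 21]);


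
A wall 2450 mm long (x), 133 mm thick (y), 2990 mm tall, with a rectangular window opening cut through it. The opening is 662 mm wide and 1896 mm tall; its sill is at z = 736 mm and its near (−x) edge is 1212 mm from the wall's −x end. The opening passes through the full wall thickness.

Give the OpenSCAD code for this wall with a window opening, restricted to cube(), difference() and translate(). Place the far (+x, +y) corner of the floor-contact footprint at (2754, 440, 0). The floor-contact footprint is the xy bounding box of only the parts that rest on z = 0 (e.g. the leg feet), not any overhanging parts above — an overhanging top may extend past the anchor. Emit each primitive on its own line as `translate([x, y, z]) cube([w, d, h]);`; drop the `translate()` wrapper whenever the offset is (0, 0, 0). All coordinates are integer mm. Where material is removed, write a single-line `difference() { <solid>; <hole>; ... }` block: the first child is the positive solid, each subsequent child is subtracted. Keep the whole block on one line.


difference() { translate([304, 307, 0]) cube([2450, 133, 2990]); translate([1516, 307, 736]) cube([662, 133, 1896]); }


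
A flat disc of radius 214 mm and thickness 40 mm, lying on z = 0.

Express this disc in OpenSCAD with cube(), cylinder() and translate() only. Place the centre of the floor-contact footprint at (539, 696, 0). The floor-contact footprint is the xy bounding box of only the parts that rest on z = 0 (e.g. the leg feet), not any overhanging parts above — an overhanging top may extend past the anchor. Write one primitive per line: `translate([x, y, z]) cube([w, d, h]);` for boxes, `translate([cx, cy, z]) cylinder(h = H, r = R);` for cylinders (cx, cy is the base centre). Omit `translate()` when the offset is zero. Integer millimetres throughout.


translate([539, 696, 0]) cylinder(h = 40, r = 214);


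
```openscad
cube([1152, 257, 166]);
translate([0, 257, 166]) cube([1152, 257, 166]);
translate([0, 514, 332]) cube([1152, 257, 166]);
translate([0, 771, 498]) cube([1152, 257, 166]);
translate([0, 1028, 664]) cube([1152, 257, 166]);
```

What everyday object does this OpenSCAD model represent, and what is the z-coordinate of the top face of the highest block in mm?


A staircase. The total rise is 830 mm.

5 identical blocks, each offset up and back from the previous — a staircase. Each step is 166 mm tall and there are 5 of them, so the total rise is 5 × 166 = 830 mm.


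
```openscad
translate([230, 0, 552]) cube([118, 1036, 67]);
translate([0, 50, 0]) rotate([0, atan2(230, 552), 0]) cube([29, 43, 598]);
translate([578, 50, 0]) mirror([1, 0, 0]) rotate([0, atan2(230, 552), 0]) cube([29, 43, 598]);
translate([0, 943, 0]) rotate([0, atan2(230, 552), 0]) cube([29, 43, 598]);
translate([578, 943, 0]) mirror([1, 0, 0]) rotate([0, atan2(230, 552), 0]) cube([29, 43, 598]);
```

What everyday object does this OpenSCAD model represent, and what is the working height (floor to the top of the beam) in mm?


A sawhorse. The overall height is 619 mm.

A beam across two mirrored pairs of raked legs — a sawhorse. The beam's underside is at z = 552 (matching the legs' vertical rise in atan2(230, 552)) and the beam is 67 mm tall, so its top is at 552 + 67 = 619 mm. The raked legs top out at the beam's underside, so that is the highest point.


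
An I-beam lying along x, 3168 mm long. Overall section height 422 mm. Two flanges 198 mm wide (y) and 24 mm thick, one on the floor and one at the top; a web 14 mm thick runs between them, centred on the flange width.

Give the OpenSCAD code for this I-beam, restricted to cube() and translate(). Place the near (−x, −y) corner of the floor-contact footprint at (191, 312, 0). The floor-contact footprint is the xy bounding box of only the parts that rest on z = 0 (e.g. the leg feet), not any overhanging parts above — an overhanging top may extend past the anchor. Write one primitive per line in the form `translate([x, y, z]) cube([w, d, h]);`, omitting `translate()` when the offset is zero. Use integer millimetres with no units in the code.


translate([191, 312, 0]) cube([3168, 198, 24]);
translate([191, 404, 24]) cube([3168, 14, 374]);
translate([191, 312, 398]) cube([3168, 198, 24]);


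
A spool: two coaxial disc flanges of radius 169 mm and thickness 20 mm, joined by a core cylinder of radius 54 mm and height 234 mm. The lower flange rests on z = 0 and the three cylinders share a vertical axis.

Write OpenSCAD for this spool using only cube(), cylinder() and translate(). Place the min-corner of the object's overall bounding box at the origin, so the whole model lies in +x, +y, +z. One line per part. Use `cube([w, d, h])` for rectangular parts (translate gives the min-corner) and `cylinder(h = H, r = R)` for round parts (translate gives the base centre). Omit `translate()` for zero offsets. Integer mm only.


translate([169, 169, 0]) cylinder(h = 20, r = 169);
translate([169, 169, 20]) cylinder(h = 234, r = 54);
translate([169, 169, 254]) cylinder(h = 20, r = 169);


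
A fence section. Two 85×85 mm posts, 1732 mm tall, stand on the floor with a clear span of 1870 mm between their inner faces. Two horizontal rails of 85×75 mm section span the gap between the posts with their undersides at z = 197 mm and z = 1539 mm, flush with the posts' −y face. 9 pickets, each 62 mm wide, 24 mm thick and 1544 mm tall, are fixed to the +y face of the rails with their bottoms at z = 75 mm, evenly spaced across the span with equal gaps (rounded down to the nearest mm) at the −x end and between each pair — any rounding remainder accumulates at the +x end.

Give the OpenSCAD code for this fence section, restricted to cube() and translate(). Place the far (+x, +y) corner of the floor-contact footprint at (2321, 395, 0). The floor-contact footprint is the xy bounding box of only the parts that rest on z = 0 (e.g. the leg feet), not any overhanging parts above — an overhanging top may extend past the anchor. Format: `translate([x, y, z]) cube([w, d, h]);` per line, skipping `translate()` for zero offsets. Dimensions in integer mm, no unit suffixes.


translate([281, 310, 0]) cube([85, 85, 1732]);
translate([2236, 310, 0]) cube([85, 85, 1732]);
translate([366, 310, 197]) cube([1870, 85, 75]);
translate([366, 310, 1539]) cube([1870, 85, 75]);
translate([497, 395, 75]) cube([62, 24, 1544]);
translate([690, 395, 75]) cube([62, 24, 1544]);
translate([883, 395, 75]) cube([62, 24, 1544]);
translate([1076, 395, 75]) cube([62, 24, 1544]);
translate([1269, 395, 75]) cube([62, 24, 1544]);
translate([1462, 395, 75]) cube([62, 24, 1544]);
translate([1655, 395, 75]) cube([62, 24, 1544]);
translate([1848, 395, 75]) cube([62, 24, 1544]);
translate([2041, 395, 75]) cube([62, 24, 1544]);


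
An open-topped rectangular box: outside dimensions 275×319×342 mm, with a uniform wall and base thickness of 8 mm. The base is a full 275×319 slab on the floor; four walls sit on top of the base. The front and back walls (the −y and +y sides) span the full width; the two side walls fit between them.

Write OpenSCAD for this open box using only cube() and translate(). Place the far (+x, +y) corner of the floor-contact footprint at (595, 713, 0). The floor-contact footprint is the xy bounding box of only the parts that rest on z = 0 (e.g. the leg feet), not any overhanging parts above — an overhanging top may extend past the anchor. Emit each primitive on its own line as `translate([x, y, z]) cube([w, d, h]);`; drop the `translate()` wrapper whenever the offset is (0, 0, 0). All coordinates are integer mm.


translate([320, 394, 0]) cube([275, 319, 8]);
translate([320, 394, 8]) cube([275, 8, 334]);
translate([320, 705, 8]) cube([275, 8, 334]);
translate([320, 402, 8]) cube([8, 303, 334]);
translate([587, 402, 8]) cube([8, 303, 334]);


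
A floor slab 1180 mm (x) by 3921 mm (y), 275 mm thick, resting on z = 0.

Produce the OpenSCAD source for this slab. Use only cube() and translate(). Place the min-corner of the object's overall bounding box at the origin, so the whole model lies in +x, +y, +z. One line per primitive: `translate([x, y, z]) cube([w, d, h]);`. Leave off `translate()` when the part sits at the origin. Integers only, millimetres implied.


cube([1180, 3921, 275]);


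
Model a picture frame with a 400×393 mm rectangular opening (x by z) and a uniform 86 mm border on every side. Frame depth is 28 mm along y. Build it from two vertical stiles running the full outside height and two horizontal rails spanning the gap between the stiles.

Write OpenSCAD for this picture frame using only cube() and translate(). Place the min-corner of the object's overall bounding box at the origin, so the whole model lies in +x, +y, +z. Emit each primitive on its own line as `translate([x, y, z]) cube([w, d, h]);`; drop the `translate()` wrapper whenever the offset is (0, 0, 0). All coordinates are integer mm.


cube([86, 28, 565]);
translate([486, 0, 0]) cube([86, 28, 565]);
translate([86, 0, 0]) cube([400, 28, 86]);
translate([86, 0, 479]) cube([400, 28, 86]);


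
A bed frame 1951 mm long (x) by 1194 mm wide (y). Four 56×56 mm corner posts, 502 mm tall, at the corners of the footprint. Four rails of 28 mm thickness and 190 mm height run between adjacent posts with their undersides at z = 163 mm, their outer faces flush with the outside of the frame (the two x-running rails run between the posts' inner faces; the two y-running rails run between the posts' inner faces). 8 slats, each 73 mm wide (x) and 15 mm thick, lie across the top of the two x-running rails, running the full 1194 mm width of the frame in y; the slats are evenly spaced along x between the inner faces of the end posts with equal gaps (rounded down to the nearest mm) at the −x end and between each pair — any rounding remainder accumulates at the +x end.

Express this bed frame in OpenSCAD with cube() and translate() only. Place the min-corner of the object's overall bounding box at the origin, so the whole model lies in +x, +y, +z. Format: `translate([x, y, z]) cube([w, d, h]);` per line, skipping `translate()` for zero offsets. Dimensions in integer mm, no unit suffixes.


cube([56, 56, 502]);
translate([0, 1138, 0]) cube([56, 56, 502]);
translate([1895, 0, 0]) cube([56, 56, 502]);
translate([1895, 1138, 0]) cube([56, 56, 502]);
translate([56, 0, 163]) cube([1839, 28, 190]);
translate([56, 1166, 163]) cube([1839, 28, 190]);
translate([0, 56, 163]) cube([28, 1082, 190]);
translate([1923, 56, 163]) cube([28, 1082, 190]);
translate([195, 0, 353]) cube([73, 1194, 15]);
translate([407, 0, 353]) cube([73, 1194, 15]);
translate([619, 0, 353]) cube([73, 1194, 15]);
translate([831, 0, 353]) cube([73, 1194, 15]);
translate([1043, 0, 353]) cube([73, 1194, 15]);
translate([1255, 0, 353]) cube([73, 1194, 15]);
translate([1467, 0, 353]) cube([73, 1194, 15]);
translate([1679, 0, 353]) cube([73, 1194, 15]);


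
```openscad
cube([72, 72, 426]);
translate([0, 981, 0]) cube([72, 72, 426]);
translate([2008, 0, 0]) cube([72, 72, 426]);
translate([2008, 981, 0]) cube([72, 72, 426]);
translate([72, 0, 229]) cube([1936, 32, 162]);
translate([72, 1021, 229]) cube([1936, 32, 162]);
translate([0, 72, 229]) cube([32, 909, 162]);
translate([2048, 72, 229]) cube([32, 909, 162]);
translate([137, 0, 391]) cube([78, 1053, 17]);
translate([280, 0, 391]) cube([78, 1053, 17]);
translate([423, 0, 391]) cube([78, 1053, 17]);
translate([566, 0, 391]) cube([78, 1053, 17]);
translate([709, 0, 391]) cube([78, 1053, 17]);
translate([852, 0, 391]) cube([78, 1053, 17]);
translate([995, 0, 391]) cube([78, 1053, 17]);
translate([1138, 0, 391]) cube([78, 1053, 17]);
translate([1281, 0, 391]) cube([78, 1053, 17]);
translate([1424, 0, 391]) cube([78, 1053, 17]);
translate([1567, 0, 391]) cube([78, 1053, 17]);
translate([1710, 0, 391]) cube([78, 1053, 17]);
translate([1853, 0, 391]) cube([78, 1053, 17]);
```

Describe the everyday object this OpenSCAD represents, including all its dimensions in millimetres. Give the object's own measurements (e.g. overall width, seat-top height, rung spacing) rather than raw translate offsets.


A bed frame 2080 mm long (x) by 1053 mm wide (y). Four 72×72 mm corner posts, 426 mm tall, at the corners of the footprint. Four rails of 32 mm thickness and 162 mm height run between adjacent posts with their undersides at z = 229 mm, their outer faces flush with the outside of the frame (the two x-running rails run between the posts' inner faces; the two y-running rails run between the posts' inner faces). 13 slats, each 78 mm wide (x) and 17 mm thick, lie across the top of the two x-running rails, running the full 1053 mm width of the frame in y; along x they sit between the end posts with a 65 mm gap after the −x posts and between neighbouring slats, leaving 77 mm before the +x posts.


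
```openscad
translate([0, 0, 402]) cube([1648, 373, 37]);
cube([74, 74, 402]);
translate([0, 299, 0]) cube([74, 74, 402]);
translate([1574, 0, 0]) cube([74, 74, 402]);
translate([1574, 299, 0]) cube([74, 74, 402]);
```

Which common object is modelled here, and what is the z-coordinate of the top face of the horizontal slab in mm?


A bench. The seat-top height is 439 mm.

A long slab on four corner posts — a bench. The slab sits at z = 402 with thickness 37, so the top is 402 + 37 = 439 mm.


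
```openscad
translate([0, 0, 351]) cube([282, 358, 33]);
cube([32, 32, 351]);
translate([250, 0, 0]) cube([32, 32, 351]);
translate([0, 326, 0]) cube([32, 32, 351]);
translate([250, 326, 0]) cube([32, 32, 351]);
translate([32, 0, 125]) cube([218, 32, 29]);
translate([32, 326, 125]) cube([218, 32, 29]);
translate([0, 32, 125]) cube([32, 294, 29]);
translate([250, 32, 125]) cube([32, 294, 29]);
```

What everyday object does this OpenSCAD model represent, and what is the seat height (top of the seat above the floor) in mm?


A stool. The seat height is 384 mm.

A 282×358×33 slab at z = 351 on four corner posts — a stool. The seat top is 351 + 33 = 384 mm.


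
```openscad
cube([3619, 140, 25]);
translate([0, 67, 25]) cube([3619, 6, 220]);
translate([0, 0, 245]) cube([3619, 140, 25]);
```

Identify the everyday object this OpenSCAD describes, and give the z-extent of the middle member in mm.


An I-beam. The web height is 220 mm.

Two wide flanges with a thin centred web — an I-beam. Overall 270 mm minus two 25 mm flanges gives a web of 270 − 2·25 = 220 mm.


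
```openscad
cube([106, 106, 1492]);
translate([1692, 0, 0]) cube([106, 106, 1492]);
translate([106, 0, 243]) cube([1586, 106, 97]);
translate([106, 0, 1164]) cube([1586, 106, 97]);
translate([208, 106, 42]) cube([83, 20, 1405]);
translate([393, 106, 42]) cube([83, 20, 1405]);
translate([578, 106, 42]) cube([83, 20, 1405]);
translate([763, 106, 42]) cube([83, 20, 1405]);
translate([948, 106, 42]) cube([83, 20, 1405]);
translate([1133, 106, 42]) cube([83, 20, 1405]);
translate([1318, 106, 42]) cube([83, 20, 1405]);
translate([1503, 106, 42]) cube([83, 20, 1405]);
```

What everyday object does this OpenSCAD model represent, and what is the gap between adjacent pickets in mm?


A fence section. The picket gap is 102 mm.

Two posts, two rails, 8 pickets — a fence section. Span 1586 mm holds 8 pickets of 83 mm with 9 equal gaps: ⌊(1586 − 8·83) / 9⌋ = 102 mm.


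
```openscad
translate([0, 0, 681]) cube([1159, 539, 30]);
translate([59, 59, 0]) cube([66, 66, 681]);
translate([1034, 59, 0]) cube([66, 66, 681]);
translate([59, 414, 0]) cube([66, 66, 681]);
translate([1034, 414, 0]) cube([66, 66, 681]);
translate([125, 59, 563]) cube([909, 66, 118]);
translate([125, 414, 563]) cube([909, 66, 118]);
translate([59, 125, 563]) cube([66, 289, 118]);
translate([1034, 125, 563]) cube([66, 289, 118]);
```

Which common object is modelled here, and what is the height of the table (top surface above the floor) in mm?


A table. The table height is 711 mm.

A 1159×539×30 slab sits at z = 681 on four 66 mm square posts — a table. The top surface is at 681 + 30 = 711 mm.


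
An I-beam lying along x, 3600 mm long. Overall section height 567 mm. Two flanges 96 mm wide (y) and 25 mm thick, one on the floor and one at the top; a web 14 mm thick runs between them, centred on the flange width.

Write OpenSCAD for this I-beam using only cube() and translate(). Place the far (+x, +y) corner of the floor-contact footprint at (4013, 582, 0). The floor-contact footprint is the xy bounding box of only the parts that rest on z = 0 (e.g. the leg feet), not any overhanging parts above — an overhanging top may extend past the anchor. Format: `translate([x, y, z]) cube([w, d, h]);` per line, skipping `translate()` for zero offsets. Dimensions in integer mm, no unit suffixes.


translate([413, 486, 0]) cube([3600, 96, 25]);
translate([413, 527, 25]) cube([3600, 14, 517]);
translate([413, 486, 542]) cube([3600, 96, 25]);


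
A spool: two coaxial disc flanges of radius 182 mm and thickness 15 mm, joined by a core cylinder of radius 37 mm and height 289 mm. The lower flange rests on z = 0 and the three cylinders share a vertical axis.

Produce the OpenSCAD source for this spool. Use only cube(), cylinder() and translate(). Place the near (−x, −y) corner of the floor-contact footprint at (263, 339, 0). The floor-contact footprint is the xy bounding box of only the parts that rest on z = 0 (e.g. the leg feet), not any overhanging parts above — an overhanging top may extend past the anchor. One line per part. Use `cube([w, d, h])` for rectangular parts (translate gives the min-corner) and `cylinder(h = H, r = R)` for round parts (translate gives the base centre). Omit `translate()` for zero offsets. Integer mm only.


translate([445, 521, 0]) cylinder(h = 15, r = 182);
translate([445, 521, 15]) cylinder(h = 289, r = 37);
translate([445, 521, 304]) cylinder(h = 15, r = 182);


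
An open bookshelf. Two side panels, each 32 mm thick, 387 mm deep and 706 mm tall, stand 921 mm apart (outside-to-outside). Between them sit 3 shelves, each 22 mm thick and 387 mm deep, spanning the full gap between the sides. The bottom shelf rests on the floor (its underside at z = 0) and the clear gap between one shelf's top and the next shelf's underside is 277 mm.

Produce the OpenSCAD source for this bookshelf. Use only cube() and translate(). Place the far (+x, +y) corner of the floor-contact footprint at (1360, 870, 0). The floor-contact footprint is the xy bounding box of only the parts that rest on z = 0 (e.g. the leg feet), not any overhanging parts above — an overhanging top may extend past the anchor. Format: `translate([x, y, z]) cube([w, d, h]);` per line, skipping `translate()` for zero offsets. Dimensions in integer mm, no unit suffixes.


translate([439, 483, 0]) cube([32, 387, 706]);
translate([1328, 483, 0]) cube([32, 387, 706]);
translate([471, 483, 0]) cube([857, 387, 22]);
translate([471, 483, 299]) cube([857, 387, 22]);
translate([471, 483, 598]) cube([857, 387, 22]);


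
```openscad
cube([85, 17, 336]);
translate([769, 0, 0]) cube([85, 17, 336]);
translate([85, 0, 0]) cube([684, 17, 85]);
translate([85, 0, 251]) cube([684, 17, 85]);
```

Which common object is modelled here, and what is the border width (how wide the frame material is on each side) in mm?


A picture frame. The border width is 85 mm.

Four thin pieces enclosing a rectangular opening — a picture frame. The two full-height stiles are 336 mm tall; the top rail sits at z = 251 and is 85 mm tall, so the border above the opening is 336 − 251 = 85 mm, matching the stile x-width.


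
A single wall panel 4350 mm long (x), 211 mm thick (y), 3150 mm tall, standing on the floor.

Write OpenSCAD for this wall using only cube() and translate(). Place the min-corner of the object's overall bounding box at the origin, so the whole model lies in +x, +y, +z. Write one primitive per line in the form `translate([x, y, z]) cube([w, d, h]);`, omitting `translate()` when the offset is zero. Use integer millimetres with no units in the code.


cube([4350, 211, 3150]);


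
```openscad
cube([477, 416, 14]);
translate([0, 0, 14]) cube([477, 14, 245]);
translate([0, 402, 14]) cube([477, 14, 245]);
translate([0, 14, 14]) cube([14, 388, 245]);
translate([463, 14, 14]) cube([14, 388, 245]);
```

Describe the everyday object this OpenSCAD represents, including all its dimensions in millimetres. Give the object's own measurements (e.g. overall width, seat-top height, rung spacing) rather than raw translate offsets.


An open-topped rectangular box: outside dimensions 477×416×259 mm, with a uniform wall and base thickness of 14 mm. The base is a full 477×416 slab on the floor; four walls sit on top of the base. The front and back walls (the −y and +y sides) span the full width; the two side walls fit between them.


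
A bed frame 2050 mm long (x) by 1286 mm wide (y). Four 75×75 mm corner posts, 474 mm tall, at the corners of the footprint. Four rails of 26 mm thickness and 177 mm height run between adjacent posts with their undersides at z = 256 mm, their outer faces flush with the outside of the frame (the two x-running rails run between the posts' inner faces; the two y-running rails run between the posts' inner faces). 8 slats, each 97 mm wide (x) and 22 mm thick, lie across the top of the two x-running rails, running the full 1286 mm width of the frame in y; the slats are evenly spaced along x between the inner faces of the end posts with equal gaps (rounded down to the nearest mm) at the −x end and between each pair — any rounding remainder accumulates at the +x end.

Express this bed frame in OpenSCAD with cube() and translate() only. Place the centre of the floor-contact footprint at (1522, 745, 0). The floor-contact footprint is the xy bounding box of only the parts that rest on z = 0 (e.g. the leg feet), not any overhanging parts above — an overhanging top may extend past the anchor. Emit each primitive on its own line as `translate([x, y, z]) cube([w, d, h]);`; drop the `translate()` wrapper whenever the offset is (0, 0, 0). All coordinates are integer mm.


translate([497, 102, 0]) cube([75, 75, 474]);
translate([497, 1313, 0]) cube([75, 75, 474]);
translate([2472, 102, 0]) cube([75, 75, 474]);
translate([2472, 1313, 0]) cube([75, 75, 474]);
translate([572, 102, 256]) cube([1900, 26, 177]);
translate([572, 1362, 256]) cube([1900, 26, 177]);
translate([497, 177, 256]) cube([26, 1136, 177]);
translate([2521, 177, 256]) cube([26, 1136, 177]);
translate([696, 102, 433]) cube([97, 1286, 22]);
translate([917, 102, 433]) cube([97, 1286, 22]);
translate([1138, 102, 433]) cube([97, 1286, 22]);
translate([1359, 102, 433]) cube([97, 1286, 22]);
translate([1580, 102, 433]) cube([97, 1286, 22]);
translate([1801, 102, 433]) cube([97, 1286, 22]);
translate([2022, 102, 433]) cube([97, 1286, 22]);
translate([2243, 102, 433]) cube([97, 1286, 22]);


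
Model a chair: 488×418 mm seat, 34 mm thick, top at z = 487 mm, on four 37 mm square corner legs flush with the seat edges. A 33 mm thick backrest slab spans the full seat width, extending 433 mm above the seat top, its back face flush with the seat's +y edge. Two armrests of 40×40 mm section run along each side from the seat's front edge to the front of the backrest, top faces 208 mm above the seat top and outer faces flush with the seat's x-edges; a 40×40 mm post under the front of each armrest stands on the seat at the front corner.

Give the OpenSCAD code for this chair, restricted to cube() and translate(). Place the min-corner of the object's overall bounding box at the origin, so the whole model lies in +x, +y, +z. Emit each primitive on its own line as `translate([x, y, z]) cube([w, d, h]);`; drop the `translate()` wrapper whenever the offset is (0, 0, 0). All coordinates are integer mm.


// leg_h = 487 - 34 = 453
// arm post h = 208 - 40 = 168
translate([0, 0, 453]) cube([488, 418, 34]);
cube([37, 37, 453]);
translate([451, 0, 0]) cube([37, 37, 453]);
translate([0, 381, 0]) cube([37, 37, 453]);
translate([451, 381, 0]) cube([37, 37, 453]);
translate([0, 385, 487]) cube([488, 33, 433]);
translate([0, 0, 655]) cube([40, 385, 40]);
translate([448, 0, 655]) cube([40, 385, 40]);
translate([0, 0, 487]) cube([40, 40, 168]);
translate([448, 0, 487]) cube([40, 40, 168]);


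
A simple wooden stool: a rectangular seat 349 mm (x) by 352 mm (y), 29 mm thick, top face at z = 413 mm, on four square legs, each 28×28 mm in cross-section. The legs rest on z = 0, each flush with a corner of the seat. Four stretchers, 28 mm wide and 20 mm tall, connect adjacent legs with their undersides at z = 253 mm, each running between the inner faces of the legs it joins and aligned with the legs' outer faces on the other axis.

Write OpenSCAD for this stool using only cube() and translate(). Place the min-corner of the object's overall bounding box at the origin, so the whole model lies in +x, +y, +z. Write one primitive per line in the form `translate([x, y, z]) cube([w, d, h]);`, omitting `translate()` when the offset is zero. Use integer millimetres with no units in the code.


translate([0, 0, 384]) cube([349, 352, 29]);
cube([28, 28, 384]);
translate([321, 0, 0]) cube([28, 28, 384]);
translate([0, 324, 0]) cube([28, 28, 384]);
translate([321, 324, 0]) cube([28, 28, 384]);
translate([28, 0, 253]) cube([293, 28, 20]);
translate([28, 324, 253]) cube([293, 28, 20]);
translate([0, 28, 253]) cube([28, 296, 20]);
translate([321, 28, 253]) cube([28, 296, 20]);


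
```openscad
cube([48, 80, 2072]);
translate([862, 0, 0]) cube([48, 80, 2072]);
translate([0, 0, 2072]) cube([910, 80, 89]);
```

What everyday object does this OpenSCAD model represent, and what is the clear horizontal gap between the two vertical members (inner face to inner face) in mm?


A door frame. The clear opening width is 814 mm.

Two 2072 mm tall posts with a header on top — a door frame. The left jamb is 48 mm wide at x = 0; the right jamb starts at x = 862. The clear opening is 862 − 48 = 814 mm.


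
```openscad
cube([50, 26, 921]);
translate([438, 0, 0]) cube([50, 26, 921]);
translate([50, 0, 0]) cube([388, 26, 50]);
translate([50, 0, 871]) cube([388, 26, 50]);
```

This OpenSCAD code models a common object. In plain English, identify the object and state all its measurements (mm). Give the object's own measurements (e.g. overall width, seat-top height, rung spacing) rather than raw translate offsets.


A rectangular picture frame lying in the x–z plane (depth along y). The opening is 388 mm wide (x) by 821 mm tall (z), surrounded by a border 50 mm wide on all four sides. The frame is 26 mm deep and is made of two full-height vertical stiles with two horizontal rails fitted between them.


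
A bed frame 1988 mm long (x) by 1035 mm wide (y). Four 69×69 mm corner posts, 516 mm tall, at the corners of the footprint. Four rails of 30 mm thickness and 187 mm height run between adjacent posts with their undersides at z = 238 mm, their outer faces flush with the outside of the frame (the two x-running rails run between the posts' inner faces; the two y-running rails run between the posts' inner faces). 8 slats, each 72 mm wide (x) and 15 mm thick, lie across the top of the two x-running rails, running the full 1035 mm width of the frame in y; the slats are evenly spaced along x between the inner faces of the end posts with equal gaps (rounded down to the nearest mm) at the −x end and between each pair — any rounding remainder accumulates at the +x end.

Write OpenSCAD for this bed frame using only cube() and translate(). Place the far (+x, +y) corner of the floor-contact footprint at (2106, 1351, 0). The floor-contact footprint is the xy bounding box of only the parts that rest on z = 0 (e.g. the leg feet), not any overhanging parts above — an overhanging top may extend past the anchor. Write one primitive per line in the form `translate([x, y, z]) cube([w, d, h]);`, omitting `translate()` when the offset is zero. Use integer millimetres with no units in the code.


// slat z = rail_z + rail_h = 238 + 187 = 425
// slat gap = ⌊(1850 − 8·72) / 9⌋ = 141
translate([118, 316, 0]) cube([69, 69, 516]);
translate([118, 1282, 0]) cube([69, 69, 516]);
translate([2037, 316, 0]) cube([69, 69, 516]);
translate([2037, 1282, 0]) cube([69, 69, 516]);
translate([187, 316, 238]) cube([1850, 30, 187]);
translate([187, 1321, 238]) cube([1850, 30, 187]);
translate([118, 385, 238]) cube([30, 897, 187]);
translate([2076, 385, 238]) cube([30, 897, 187]);
translate([328, 316, 425]) cube([72, 1035, 15]);
translate([541, 316, 425]) cube([72, 1035, 15]);
translate([754, 316, 425]) cube([72, 1035, 15]);
translate([967, 316, 425]) cube([72, 1035, 15]);
translate([1180, 316, 425]) cube([72, 1035, 15]);
translate([1393, 316, 425]) cube([72, 1035, 15]);
translate([1606, 316, 425]) cube([72, 1035, 15]);
translate([1819, 316, 425]) cube([72, 1035, 15]);


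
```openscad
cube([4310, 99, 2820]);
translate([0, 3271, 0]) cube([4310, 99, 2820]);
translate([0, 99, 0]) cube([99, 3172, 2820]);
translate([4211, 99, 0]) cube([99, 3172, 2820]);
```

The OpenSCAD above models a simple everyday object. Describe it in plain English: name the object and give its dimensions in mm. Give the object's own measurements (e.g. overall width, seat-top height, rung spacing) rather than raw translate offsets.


The wall frame of a small rectangular building: four walls, each 2820 mm tall and 99 mm thick, enclosing a footprint 4310 mm (x) by 3370 mm (y) outside-to-outside, with no floor or roof. The front and back walls (the −y and +y sides) span the full width; the two side walls fit between them.


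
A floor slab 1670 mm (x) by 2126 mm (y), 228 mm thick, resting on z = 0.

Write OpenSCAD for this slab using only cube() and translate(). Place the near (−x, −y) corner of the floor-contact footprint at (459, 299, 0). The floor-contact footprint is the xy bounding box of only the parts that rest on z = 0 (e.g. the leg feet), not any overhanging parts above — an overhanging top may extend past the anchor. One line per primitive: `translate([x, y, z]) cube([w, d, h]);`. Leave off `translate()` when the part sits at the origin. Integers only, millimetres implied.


translate([459, 299, 0]) cube([1670, 2126, 228]);


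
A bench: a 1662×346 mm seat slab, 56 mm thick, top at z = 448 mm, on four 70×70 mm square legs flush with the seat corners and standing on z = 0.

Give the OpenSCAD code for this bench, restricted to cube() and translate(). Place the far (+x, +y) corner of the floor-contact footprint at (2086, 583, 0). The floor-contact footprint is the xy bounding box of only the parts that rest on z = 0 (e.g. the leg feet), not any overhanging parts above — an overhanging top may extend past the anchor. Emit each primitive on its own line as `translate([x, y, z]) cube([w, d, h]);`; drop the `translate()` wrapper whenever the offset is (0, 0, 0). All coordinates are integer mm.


translate([424, 237, 392]) cube([1662, 346, 56]);
translate([424, 237, 0]) cube([70, 70, 392]);
translate([424, 513, 0]) cube([70, 70, 392]);
translate([2016, 237, 0]) cube([70, 70, 392]);
translate([2016, 513, 0]) cube([70, 70, 392]);


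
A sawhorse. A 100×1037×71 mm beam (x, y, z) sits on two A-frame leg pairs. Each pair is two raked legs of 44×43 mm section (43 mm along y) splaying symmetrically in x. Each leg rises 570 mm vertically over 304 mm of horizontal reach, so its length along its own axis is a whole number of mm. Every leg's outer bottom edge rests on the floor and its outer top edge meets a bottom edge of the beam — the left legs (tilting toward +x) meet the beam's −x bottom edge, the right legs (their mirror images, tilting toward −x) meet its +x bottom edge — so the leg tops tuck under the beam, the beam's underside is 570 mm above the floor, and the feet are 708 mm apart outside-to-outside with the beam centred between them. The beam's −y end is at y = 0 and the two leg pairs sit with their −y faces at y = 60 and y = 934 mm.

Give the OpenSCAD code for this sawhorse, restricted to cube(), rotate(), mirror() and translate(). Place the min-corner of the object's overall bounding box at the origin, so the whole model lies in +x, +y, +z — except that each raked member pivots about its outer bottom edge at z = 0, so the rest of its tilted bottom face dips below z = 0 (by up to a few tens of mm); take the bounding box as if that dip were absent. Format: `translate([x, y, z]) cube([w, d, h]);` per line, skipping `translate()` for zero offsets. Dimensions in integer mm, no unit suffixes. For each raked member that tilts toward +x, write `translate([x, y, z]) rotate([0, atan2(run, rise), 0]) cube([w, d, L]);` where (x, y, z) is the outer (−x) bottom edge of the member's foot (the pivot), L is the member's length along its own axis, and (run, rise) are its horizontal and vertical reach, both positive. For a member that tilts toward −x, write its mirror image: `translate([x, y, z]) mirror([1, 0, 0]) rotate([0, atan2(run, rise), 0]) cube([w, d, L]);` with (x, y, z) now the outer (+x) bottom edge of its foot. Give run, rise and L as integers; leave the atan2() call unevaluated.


// leg length = √(304² + 570²) = 646
// right-leg outer foot x = 2·304 + 100 = 708
// beam min-corner = (304, 0, 570)
translate([304, 0, 570]) cube([100, 1037, 71]);
translate([0, 60, 0]) rotate([0, atan2(304, 570), 0]) cube([44, 43, 646]);
translate([708, 60, 0]) mirror([1, 0, 0]) rotate([0, atan2(304, 570), 0]) cube([44, 43, 646]);
translate([0, 934, 0]) rotate([0, atan2(304, 570), 0]) cube([44, 43, 646]);
translate([708, 934, 0]) mirror([1, 0, 0]) rotate([0, atan2(304, 570), 0]) cube([44, 43, 646]);


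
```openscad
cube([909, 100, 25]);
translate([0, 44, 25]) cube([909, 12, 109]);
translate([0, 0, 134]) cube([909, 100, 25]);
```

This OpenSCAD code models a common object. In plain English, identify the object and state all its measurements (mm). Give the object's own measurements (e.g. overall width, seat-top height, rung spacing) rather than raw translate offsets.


An I-beam lying along x, 909 mm long. Overall section height 159 mm. Two flanges 100 mm wide (y) and 25 mm thick, one on the floor and one at the top; a web 12 mm thick runs between them, centred on the flange width.


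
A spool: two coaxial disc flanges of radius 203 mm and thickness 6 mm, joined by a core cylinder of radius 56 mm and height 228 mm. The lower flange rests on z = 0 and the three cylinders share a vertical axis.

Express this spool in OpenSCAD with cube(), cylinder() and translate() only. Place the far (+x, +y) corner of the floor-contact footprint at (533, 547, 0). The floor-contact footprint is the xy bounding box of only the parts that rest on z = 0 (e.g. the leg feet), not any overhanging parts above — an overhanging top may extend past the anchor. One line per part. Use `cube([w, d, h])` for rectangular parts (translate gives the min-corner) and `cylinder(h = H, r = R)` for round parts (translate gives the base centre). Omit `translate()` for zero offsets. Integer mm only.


translate([330, 344, 0]) cylinder(h = 6, r = 203);
translate([330, 344, 6]) cylinder(h = 228, r = 56);
translate([330, 344, 234]) cylinder(h = 6, r = 203);


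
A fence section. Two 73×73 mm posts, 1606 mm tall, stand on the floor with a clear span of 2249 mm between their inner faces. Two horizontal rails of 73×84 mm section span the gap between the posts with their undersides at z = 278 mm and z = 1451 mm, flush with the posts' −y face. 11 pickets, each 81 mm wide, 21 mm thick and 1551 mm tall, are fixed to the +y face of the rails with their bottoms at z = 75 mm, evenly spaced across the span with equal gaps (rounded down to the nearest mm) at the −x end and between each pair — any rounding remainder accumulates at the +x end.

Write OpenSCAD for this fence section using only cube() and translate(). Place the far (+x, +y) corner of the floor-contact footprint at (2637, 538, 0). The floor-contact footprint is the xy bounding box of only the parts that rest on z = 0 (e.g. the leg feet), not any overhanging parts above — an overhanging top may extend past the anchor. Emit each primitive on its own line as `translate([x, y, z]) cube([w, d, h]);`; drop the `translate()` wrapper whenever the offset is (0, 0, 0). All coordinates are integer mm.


translate([242, 465, 0]) cube([73, 73, 1606]);
translate([2564, 465, 0]) cube([73, 73, 1606]);
translate([315, 465, 278]) cube([2249, 73, 84]);
translate([315, 465, 1451]) cube([2249, 73, 84]);
translate([428, 538, 75]) cube([81, 21, 1551]);
translate([622, 538, 75]) cube([81, 21, 1551]);
translate([816, 538, 75]) cube([81, 21, 1551]);
translate([1010, 538, 75]) cube([81, 21, 1551]);
translate([1204, 538, 75]) cube([81, 21, 1551]);
translate([1398, 538, 75]) cube([81, 21, 1551]);
translate([1592, 538, 75]) cube([81, 21, 1551]);
translate([1786, 538, 75]) cube([81, 21, 1551]);
translate([1980, 538, 75]) cube([81, 21, 1551]);
translate([2174, 538, 75]) cube([81, 21, 1551]);
translate([2368, 538, 75]) cube([81, 21, 1551]);
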